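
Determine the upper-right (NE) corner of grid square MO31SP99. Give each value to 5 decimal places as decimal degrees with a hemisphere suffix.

Field M=12, O=14: +12·20° lon, +14·10° lat → SW at lon 60°, lat 50°.
Square 3, 1: +3·2° lon, +1·1° lat → SW at lon 66°, lat 51°.
Subsquare s=18, p=15: +18·0.0833333° lon, +15·0.0416667° lat → SW at lon 67.5°, lat 51.625°.
Extended square 9, 9: +9·0.00833333° lon, +9·0.00416667° lat → SW at lon 67.575°, lat 51.6625°.
Cell spans 0.00833333° lon × 0.00416667° lat. NE corner is SW corner plus one full cell.
latitude 51.66667° N, longitude 67.58333° E.

51.66667° N, 67.58333° E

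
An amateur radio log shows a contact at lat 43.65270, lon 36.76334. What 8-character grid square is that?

Offset from 180°W / 90°S: lon 216.76334°, lat 133.65270°.
Field: 216.76334/20 → 10 → K, 133.65270/10 → 13 → N; chars KN.
Square: 16.76334/2 → 8, 3.65270/1 → 3; chars 83.
Subsquare: 0.76334/0.0833333 → 9 → j, 0.65270/0.0416667 → 15 → p; chars jp.
Extended square: 0.01334/0.00833333 → 1, 0.02770/0.00416667 → 6; chars 16.

KN83jp16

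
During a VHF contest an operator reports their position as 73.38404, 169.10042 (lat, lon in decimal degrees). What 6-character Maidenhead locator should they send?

RQ43nj

Offset from 180°W / 90°S: lon 349.1004°, lat 163.3840°.
Field (20°×10°, letters A–R): 349.1004/20 → 17 → R, 163.3840/10 → 16 → Q; chars RQ.
Square (2°×1°, digits 0–9): 9.1004/2 → 4, 3.3840/1 → 3; chars 43.
Subsquare (5′×2.5′, letters a–x): 1.1004/0.0833333 → 13 → n, 0.3840/0.0416667 → 9 → j; chars nj.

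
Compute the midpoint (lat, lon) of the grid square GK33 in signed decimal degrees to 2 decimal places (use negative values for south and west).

Field G=6, K=10: +6·20° lon, +10·10° lat → SW at lon -60°, lat 10°.
Square 3, 3: +3·2° lon, +3·1° lat → SW at lon -54°, lat 13°.
Cell spans 2° lon × 1° lat. Centre is SW corner plus half of each.
latitude 13.50, longitude -53.00.

13.50, -53.00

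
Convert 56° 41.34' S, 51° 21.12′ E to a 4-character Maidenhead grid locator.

Offset from 180°W / 90°S: lon 231.35°, lat 33.31°.
Field: 231.35/20 → 11 → L, 33.31/10 → 3 → D; chars LD.
Square: 11.35/2 → 5, 3.31/1 → 3; chars 53.

LD53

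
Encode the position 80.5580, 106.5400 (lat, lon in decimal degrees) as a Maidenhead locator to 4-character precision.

OR30

Shift to the Maidenhead origin (180°W, 90°S): lon 286.54, lat 170.56.
Field: lon ⌊286.54/20⌋ = 14 → O; lat ⌊170.56/10⌋ = 17 → R.
Square: lon ⌊6.54/2⌋ = 3; lat ⌊0.56/1⌋ = 0.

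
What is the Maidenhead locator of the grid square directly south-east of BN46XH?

Longitude subsquare x = 23; +1 → 24, wraps to 0 = a, carry into square.
Longitude square 4; +1 → 5.
Latitude subsquare h = 7; −1 → 6 = g.

BN56ag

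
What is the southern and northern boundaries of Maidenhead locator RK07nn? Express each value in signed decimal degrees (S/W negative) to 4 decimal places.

17.5417, 17.5833

Field R=17, K=10: +17·20° lon, +10·10° lat → SW at lon 160°, lat 10°.
Square 0, 7: +0·2° lon, +7·1° lat → SW at lon 160°, lat 17°.
Subsquare n=13, n=13: +13·0.0833333° lon, +13·0.0416667° lat → SW at lon 161.083°, lat 17.5417°.
Cell spans 0.0833333° lon × 0.0416667° lat.
south 17.5417, north 17.5833.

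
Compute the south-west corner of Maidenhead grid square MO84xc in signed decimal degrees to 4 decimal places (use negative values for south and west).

54.0833, 77.9167

Field M=12, O=14: +12·20° lon, +14·10° lat → SW at lon 60°, lat 50°.
Square 8, 4: +8·2° lon, +4·1° lat → SW at lon 76°, lat 54°.
Subsquare x=23, c=2: +23·0.0833333° lon, +2·0.0416667° lat → SW at lon 77.9167°, lat 54.0833°.
latitude 54.0833, longitude 77.9167.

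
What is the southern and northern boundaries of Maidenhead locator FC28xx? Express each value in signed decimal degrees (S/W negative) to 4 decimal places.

-61.0417, -61.0000

Field F=5, C=2: +5·20° lon, +2·10° lat → SW at lon -80°, lat -70°.
Square 2, 8: +2·2° lon, +8·1° lat → SW at lon -76°, lat -62°.
Subsquare x=23, x=23: +23·0.0833333° lon, +23·0.0416667° lat → SW at lon -74.0833°, lat -61.0417°.
Cell spans 0.0833333° lon × 0.0416667° lat.
south -61.0417, north -61.0000.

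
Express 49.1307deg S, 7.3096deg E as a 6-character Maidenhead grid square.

Shift to the Maidenhead origin (180°W, 90°S): lon 187.3096, lat 40.8693.
Field: lon ⌊187.3096/20⌋ = 9 → J; lat ⌊40.8693/10⌋ = 4 → E.
Square: lon ⌊7.3096/2⌋ = 3; lat ⌊0.8693/1⌋ = 0.
Subsquare: lon ⌊1.3096/0.0833333⌋ = 15 → p; lat ⌊0.8693/0.0416667⌋ = 20 → u.

JE30pu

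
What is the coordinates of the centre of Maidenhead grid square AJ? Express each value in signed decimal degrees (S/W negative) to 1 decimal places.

5.0, -170.0

Field A=0, J=9: +0·20° lon, +9·10° lat → SW at lon -180°, lat 0°.
Cell spans 20° lon × 10° lat. Centre is SW corner plus half of each.
latitude 5.0, longitude -170.0.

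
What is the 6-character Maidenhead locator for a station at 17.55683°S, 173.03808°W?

AH32lk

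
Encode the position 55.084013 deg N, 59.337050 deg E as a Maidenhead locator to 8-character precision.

Offset from 180°W / 90°S: lon 239.33705°, lat 145.08401°.
Field: 239.33705/20 → 11 → L, 145.08401/10 → 14 → O; chars LO.
Square: 19.33705/2 → 9, 5.08401/1 → 5; chars 95.
Subsquare: 1.33705/0.0833333 → 16 → q, 0.08401/0.0416667 → 2 → c; chars qc.
Extended square: 0.00372/0.00833333 → 0, 0.00068/0.00416667 → 0; chars 00.

LO95qc00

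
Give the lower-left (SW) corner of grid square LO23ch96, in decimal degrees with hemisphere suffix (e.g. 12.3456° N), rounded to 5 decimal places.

Field L=11, O=14: +11·20° lon, +14·10° lat → SW at lon 40°, lat 50°.
Square 2, 3: +2·2° lon, +3·1° lat → SW at lon 44°, lat 53°.
Subsquare c=2, h=7: +2·0.0833333° lon, +7·0.0416667° lat → SW at lon 44.1667°, lat 53.2917°.
Extended square 9, 6: +9·0.00833333° lon, +6·0.00416667° lat → SW at lon 44.2417°, lat 53.3167°.
latitude 53.31667° N, longitude 44.24167° E.

53.31667° N, 44.24167° E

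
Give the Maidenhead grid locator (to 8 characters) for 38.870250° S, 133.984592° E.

PF61xd81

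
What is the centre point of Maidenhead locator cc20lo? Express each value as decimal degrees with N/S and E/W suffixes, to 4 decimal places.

Field C=2, C=2: +2·20° lon, +2·10° lat → SW at lon -140°, lat -70°.
Square 2, 0: +2·2° lon, +0·1° lat → SW at lon -136°, lat -70°.
Subsquare l=11, o=14: +11·0.0833333° lon, +14·0.0416667° lat → SW at lon -135.083°, lat -69.4167°.
Cell spans 0.0833333° lon × 0.0416667° lat. Centre is SW corner plus half of each.
latitude 69.3958° S, longitude 135.0417° W.

69.3958° S, 135.0417° W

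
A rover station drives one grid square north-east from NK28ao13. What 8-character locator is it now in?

NK28ao24

Longitude extended square 1; +1 → 2.
Latitude extended square 3; +1 → 4.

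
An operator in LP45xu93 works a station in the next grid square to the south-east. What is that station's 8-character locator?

LP55au02

Longitude extended square 9; +1 → 10, wraps to 0, carry into subsquare.
Longitude subsquare x = 23; +1 → 24, wraps to 0 = a, carry into square.
Longitude square 4; +1 → 5.
Latitude extended square 3; −1 → 2.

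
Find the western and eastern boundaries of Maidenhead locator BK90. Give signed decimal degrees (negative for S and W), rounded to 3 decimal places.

-142.000, -140.000

Field B=1, K=10: +1·20° lon, +10·10° lat → SW at lon -160°, lat 10°.
Square 9, 0: +9·2° lon, +0·1° lat → SW at lon -142°, lat 10°.
Cell spans 2° lon × 1° lat.
west -142.000, east -140.000.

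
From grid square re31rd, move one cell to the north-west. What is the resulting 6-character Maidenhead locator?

Longitude subsquare r = 17; −1 → 16 = q.
Latitude subsquare d = 3; +1 → 4 = e.

RE31qe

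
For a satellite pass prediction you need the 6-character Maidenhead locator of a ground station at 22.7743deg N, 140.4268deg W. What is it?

Shift to the Maidenhead origin (180°W, 90°S): lon 39.5732, lat 112.7743.
Field: 39.5732/20 → 1 → B, 112.7743/10 → 11 → L; chars BL.
Square: 19.5732/2 → 9, 2.7743/1 → 2; chars 92.
Subsquare: 1.5732/0.0833333 → 18 → s, 0.7743/0.0416667 → 18 → s; chars ss.

BL92ss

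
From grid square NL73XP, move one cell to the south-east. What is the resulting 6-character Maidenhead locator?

NL83ao

Longitude subsquare x = 23; +1 → 24, wraps to 0 = a, carry into square.
Longitude square 7; +1 → 8.
Latitude subsquare p = 15; −1 → 14 = o.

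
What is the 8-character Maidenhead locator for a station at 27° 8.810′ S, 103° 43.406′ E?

Offset from 180°W / 90°S: lon 283.72343°, lat 62.85317°.
Field: 283.72343/20 → 14 → O, 62.85317/10 → 6 → G; chars OG.
Square: 3.72343/2 → 1, 2.85317/1 → 2; chars 12.
Subsquare: 1.72343/0.0833333 → 20 → u, 0.85317/0.0416667 → 20 → u; chars uu.
Extended square: 0.05677/0.00833333 → 6, 0.01983/0.00416667 → 4; chars 64.

OG12uu64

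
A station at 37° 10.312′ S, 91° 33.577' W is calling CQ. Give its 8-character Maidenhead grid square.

EF42ft28

Add 180° to longitude and 90° to latitude: 88.44038, 52.82813.
Field (20°×10°, letters A–R): 88.44038/20 → 4 → E, 52.82813/10 → 5 → F; chars EF.
Square (2°×1°, digits 0–9): 8.44038/2 → 4, 2.82813/1 → 2; chars 42.
Subsquare (5′×2.5′, letters a–x): 0.44038/0.0833333 → 5 → f, 0.82813/0.0416667 → 19 → t; chars ft.
Extended square (30″×15″, digits 0–9): 0.02372/0.00833333 → 2, 0.03647/0.00416667 → 8; chars 28.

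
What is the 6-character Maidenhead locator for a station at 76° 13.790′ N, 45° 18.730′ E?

LQ26pf

Offset from 180°W / 90°S: lon 225.3122°, lat 166.2298°.
Field: lon ⌊225.3122/20⌋ = 11 → L; lat ⌊166.2298/10⌋ = 16 → Q.
Square: lon ⌊5.3122/2⌋ = 2; lat ⌊6.2298/1⌋ = 6.
Subsquare: lon ⌊1.3122/0.0833333⌋ = 15 → p; lat ⌊0.2298/0.0416667⌋ = 5 → f.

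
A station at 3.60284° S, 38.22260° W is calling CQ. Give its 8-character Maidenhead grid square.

Offset from 180°W / 90°S: lon 141.77740°, lat 86.39716°.
Field (20°×10°, letters A–R): lon ⌊141.77740/20⌋ = 7 → H; lat ⌊86.39716/10⌋ = 8 → I.
Square (2°×1°, digits 0–9): lon ⌊1.77740/2⌋ = 0; lat ⌊6.39716/1⌋ = 6.
Subsquare (5′×2.5′, letters a–x): lon ⌊1.77740/0.0833333⌋ = 21 → v; lat ⌊0.39716/0.0416667⌋ = 9 → j.
Extended square (30″×15″, digits 0–9): lon ⌊0.02740/0.00833333⌋ = 3; lat ⌊0.02216/0.00416667⌋ = 5.

HI06vj35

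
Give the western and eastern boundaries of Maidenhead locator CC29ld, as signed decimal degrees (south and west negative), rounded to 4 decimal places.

-135.0833, -135.0000

Field C=2, C=2: +2·20° lon, +2·10° lat → SW at lon -140°, lat -70°.
Square 2, 9: +2·2° lon, +9·1° lat → SW at lon -136°, lat -61°.
Subsquare l=11, d=3: +11·0.0833333° lon, +3·0.0416667° lat → SW at lon -135.083°, lat -60.875°.
Cell spans 0.0833333° lon × 0.0416667° lat.
west -135.0833, east -135.0000.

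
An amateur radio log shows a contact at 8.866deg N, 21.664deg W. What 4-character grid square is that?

Add 180° to longitude and 90° to latitude: 158.34, 98.87.
Field (20°×10°, letters A–R): lon ⌊158.34/20⌋ = 7 → H; lat ⌊98.87/10⌋ = 9 → J.
Square (2°×1°, digits 0–9): lon ⌊18.34/2⌋ = 9; lat ⌊8.87/1⌋ = 8.

HJ98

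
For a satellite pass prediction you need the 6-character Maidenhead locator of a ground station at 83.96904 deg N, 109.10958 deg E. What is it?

OR43nx

Shift to the Maidenhead origin (180°W, 90°S): lon 289.1096, lat 173.9690.
Field: 289.1096/20 → 14 → O, 173.9690/10 → 17 → R; chars OR.
Square: 9.1096/2 → 4, 3.9690/1 → 3; chars 43.
Subsquare: 1.1096/0.0833333 → 13 → n, 0.9690/0.0416667 → 23 → x; chars nx.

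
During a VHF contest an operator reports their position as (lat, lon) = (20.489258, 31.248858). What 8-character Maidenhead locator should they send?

KL50ol97

Offset from 180°W / 90°S: lon 211.24886°, lat 110.48926°.
Field: lon ⌊211.24886/20⌋ = 10 → K; lat ⌊110.48926/10⌋ = 11 → L.
Square: lon ⌊11.24886/2⌋ = 5; lat ⌊0.48926/1⌋ = 0.
Subsquare: lon ⌊1.24886/0.0833333⌋ = 14 → o; lat ⌊0.48926/0.0416667⌋ = 11 → l.
Extended square: lon ⌊0.08219/0.00833333⌋ = 9; lat ⌊0.03092/0.00416667⌋ = 7.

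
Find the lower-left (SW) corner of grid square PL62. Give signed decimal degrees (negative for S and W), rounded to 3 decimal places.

22.000, 132.000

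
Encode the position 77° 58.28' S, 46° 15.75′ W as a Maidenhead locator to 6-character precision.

GB62ua

Add 180° to longitude and 90° to latitude: 133.7375, 12.0287.
Field: 133.7375/20 → 6 → G, 12.0287/10 → 1 → B; chars GB.
Square: 13.7375/2 → 6, 2.0287/1 → 2; chars 62.
Subsquare: 1.7375/0.0833333 → 20 → u, 0.0287/0.0416667 → 0 → a; chars ua.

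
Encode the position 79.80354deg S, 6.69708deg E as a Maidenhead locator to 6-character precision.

JB30ie

Offset from 180°W / 90°S: lon 186.6971°, lat 10.1965°.
Field: lon ⌊186.6971/20⌋ = 9 → J; lat ⌊10.1965/10⌋ = 1 → B.
Square: lon ⌊6.6971/2⌋ = 3; lat ⌊0.1965/1⌋ = 0.
Subsquare: lon ⌊0.6971/0.0833333⌋ = 8 → i; lat ⌊0.1965/0.0416667⌋ = 4 → e.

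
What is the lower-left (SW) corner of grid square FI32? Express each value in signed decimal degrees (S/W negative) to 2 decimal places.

-8.00, -74.00

Field F=5, I=8: +5·20° lon, +8·10° lat → SW at lon -80°, lat -10°.
Square 3, 2: +3·2° lon, +2·1° lat → SW at lon -74°, lat -8°.
latitude -8.00, longitude -74.00.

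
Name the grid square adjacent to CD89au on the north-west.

CD79xv

Longitude subsquare a = 0; −1 → -1, wraps to 23 = x, carry into square.
Longitude square 8; −1 → 7.
Latitude subsquare u = 20; +1 → 21 = v.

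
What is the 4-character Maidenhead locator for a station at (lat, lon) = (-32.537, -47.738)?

GF67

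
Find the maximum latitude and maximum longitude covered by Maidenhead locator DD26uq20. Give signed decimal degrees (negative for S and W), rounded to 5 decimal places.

-53.32917, -114.30833

Field D=3, D=3: +3·20° lon, +3·10° lat → SW at lon -120°, lat -60°.
Square 2, 6: +2·2° lon, +6·1° lat → SW at lon -116°, lat -54°.
Subsquare u=20, q=16: +20·0.0833333° lon, +16·0.0416667° lat → SW at lon -114.333°, lat -53.3333°.
Extended square 2, 0: +2·0.00833333° lon, +0·0.00416667° lat → SW at lon -114.317°, lat -53.3333°.
Cell spans 0.00833333° lon × 0.00416667° lat. NE corner is SW corner plus one full cell.
latitude -53.32917, longitude -114.30833.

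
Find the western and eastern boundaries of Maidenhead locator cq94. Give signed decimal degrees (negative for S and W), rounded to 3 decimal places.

Field C=2, Q=16: +2·20° lon, +16·10° lat → SW at lon -140°, lat 70°.
Square 9, 4: +9·2° lon, +4·1° lat → SW at lon -122°, lat 74°.
Cell spans 2° lon × 1° lat.
west -122.000, east -120.000.

-122.000, -120.000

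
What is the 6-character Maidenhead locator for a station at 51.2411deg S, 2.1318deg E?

JD18bs

Offset from 180°W / 90°S: lon 182.1318°, lat 38.7589°.
Field (20°×10°, letters A–R): lon ⌊182.1318/20⌋ = 9 → J; lat ⌊38.7589/10⌋ = 3 → D.
Square (2°×1°, digits 0–9): lon ⌊2.1318/2⌋ = 1; lat ⌊8.7589/1⌋ = 8.
Subsquare (5′×2.5′, letters a–x): lon ⌊0.1318/0.0833333⌋ = 1 → b; lat ⌊0.7589/0.0416667⌋ = 18 → s.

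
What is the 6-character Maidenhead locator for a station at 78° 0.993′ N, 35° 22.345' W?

HQ28ha

Add 180° to longitude and 90° to latitude: 144.6276, 168.0165.
Field: 144.6276/20 → 7 → H, 168.0165/10 → 16 → Q; chars HQ.
Square: 4.6276/2 → 2, 8.0165/1 → 8; chars 28.
Subsquare: 0.6276/0.0833333 → 7 → h, 0.0165/0.0416667 → 0 → a; chars ha.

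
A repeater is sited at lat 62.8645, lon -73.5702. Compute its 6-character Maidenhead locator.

Offset from 180°W / 90°S: lon 106.4298°, lat 152.8645°.
Field: lon ⌊106.4298/20⌋ = 5 → F; lat ⌊152.8645/10⌋ = 15 → P.
Square: lon ⌊6.4298/2⌋ = 3; lat ⌊2.8645/1⌋ = 2.
Subsquare: lon ⌊0.4298/0.0833333⌋ = 5 → f; lat ⌊0.8645/0.0416667⌋ = 20 → u.

FP32fu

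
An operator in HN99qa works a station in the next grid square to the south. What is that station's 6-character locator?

HN98qx

Latitude subsquare a = 0; −1 → -1, wraps to 23 = x, carry into square.
Latitude square 9; −1 → 8.
The longitude characters are unchanged.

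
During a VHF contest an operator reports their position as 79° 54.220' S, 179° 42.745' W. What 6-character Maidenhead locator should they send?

Shift to the Maidenhead origin (180°W, 90°S): lon 0.2876, lat 10.0963.
Field (20°×10°, letters A–R): 0.2876/20 → 0 → A, 10.0963/10 → 1 → B; chars AB.
Square (2°×1°, digits 0–9): 0.2876/2 → 0, 0.0963/1 → 0; chars 00.
Subsquare (5′×2.5′, letters a–x): 0.2876/0.0833333 → 3 → d, 0.0963/0.0416667 → 2 → c; chars dc.

AB00dc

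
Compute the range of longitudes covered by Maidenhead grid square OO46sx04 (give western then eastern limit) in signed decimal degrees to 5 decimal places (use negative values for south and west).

109.50000, 109.50833

Field O=14, O=14: +14·20° lon, +14·10° lat → SW at lon 100°, lat 50°.
Square 4, 6: +4·2° lon, +6·1° lat → SW at lon 108°, lat 56°.
Subsquare s=18, x=23: +18·0.0833333° lon, +23·0.0416667° lat → SW at lon 109.5°, lat 56.9583°.
Extended square 0, 4: +0·0.00833333° lon, +4·0.00416667° lat → SW at lon 109.5°, lat 56.975°.
Cell spans 0.00833333° lon × 0.00416667° lat.
west 109.50000, east 109.50833.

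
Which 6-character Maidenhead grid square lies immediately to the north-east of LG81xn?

Longitude subsquare x = 23; +1 → 24, wraps to 0 = a, carry into square.
Longitude square 8; +1 → 9.
Latitude subsquare n = 13; +1 → 14 = o.

LG91ao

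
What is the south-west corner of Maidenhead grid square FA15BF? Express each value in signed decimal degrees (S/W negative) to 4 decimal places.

Field F=5, A=0: +5·20° lon, +0·10° lat → SW at lon -80°, lat -90°.
Square 1, 5: +1·2° lon, +5·1° lat → SW at lon -78°, lat -85°.
Subsquare b=1, f=5: +1·0.0833333° lon, +5·0.0416667° lat → SW at lon -77.9167°, lat -84.7917°.
latitude -84.7917, longitude -77.9167.

-84.7917, -77.9167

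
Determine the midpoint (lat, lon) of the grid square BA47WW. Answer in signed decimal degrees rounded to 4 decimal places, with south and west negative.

-82.0625, -150.1250

Field B=1, A=0: +1·20° lon, +0·10° lat → SW at lon -160°, lat -90°.
Square 4, 7: +4·2° lon, +7·1° lat → SW at lon -152°, lat -83°.
Subsquare w=22, w=22: +22·0.0833333° lon, +22·0.0416667° lat → SW at lon -150.167°, lat -82.0833°.
Cell spans 0.0833333° lon × 0.0416667° lat. Centre is SW corner plus half of each.
latitude -82.0625, longitude -150.1250.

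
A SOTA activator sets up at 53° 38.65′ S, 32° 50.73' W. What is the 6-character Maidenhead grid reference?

HD36ni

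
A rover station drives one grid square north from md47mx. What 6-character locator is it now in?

Latitude subsquare x = 23; +1 → 24, wraps to 0 = a, carry into square.
Latitude square 7; +1 → 8.
The longitude characters are unchanged.

MD48ma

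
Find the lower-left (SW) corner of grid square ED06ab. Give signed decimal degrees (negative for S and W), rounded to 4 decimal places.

-53.9583, -100.0000

Field E=4, D=3: +4·20° lon, +3·10° lat → SW at lon -100°, lat -60°.
Square 0, 6: +0·2° lon, +6·1° lat → SW at lon -100°, lat -54°.
Subsquare a=0, b=1: +0·0.0833333° lon, +1·0.0416667° lat → SW at lon -100°, lat -53.9583°.
latitude -53.9583, longitude -100.0000.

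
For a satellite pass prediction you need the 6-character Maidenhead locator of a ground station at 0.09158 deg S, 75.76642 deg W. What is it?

FI29cv

Shift to the Maidenhead origin (180°W, 90°S): lon 104.2336, lat 89.9084.
Field: 104.2336/20 → 5 → F, 89.9084/10 → 8 → I; chars FI.
Square: 4.2336/2 → 2, 9.9084/1 → 9; chars 29.
Subsquare: 0.2336/0.0833333 → 2 → c, 0.9084/0.0416667 → 21 → v; chars cv.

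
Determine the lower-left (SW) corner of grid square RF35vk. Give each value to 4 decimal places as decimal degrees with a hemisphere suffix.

34.5833° S, 167.7500° E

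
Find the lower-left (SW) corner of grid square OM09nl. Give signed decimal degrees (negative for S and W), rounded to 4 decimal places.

Field O=14, M=12: +14·20° lon, +12·10° lat → SW at lon 100°, lat 30°.
Square 0, 9: +0·2° lon, +9·1° lat → SW at lon 100°, lat 39°.
Subsquare n=13, l=11: +13·0.0833333° lon, +11·0.0416667° lat → SW at lon 101.083°, lat 39.4583°.
latitude 39.4583, longitude 101.0833.

39.4583, 101.0833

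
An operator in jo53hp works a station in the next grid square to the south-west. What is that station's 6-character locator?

JO53go

Longitude subsquare h = 7; −1 → 6 = g.
Latitude subsquare p = 15; −1 → 14 = o.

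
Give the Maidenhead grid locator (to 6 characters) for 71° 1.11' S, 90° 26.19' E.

Shift to the Maidenhead origin (180°W, 90°S): lon 270.4365, lat 18.9815.
Field: lon ⌊270.4365/20⌋ = 13 → N; lat ⌊18.9815/10⌋ = 1 → B.
Square: lon ⌊10.4365/2⌋ = 5; lat ⌊8.9815/1⌋ = 8.
Subsquare: lon ⌊0.4365/0.0833333⌋ = 5 → f; lat ⌊0.9815/0.0416667⌋ = 23 → x.

NB58fx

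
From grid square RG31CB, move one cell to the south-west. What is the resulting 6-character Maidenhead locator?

RG31ba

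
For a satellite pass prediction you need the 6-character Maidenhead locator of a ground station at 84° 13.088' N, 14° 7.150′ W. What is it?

IR24wf

Offset from 180°W / 90°S: lon 165.8808°, lat 174.2181°.
Field: 165.8808/20 → 8 → I, 174.2181/10 → 17 → R; chars IR.
Square: 5.8808/2 → 2, 4.2181/1 → 4; chars 24.
Subsquare: 1.8808/0.0833333 → 22 → w, 0.2181/0.0416667 → 5 → f; chars wf.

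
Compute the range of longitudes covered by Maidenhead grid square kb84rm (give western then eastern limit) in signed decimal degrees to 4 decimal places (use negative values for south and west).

37.4167, 37.5000

Field K=10, B=1: +10·20° lon, +1·10° lat → SW at lon 20°, lat -80°.
Square 8, 4: +8·2° lon, +4·1° lat → SW at lon 36°, lat -76°.
Subsquare r=17, m=12: +17·0.0833333° lon, +12·0.0416667° lat → SW at lon 37.4167°, lat -75.5°.
Cell spans 0.0833333° lon × 0.0416667° lat.
west 37.4167, east 37.5000.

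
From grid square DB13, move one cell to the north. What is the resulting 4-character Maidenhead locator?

Latitude square 3; +1 → 4.
The longitude characters are unchanged.

DB14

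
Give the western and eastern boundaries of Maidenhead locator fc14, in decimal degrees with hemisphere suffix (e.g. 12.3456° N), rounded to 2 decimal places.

Field F=5, C=2: +5·20° lon, +2·10° lat → SW at lon -80°, lat -70°.
Square 1, 4: +1·2° lon, +4·1° lat → SW at lon -78°, lat -66°.
Cell spans 2° lon × 1° lat.
west 78.00° W, east 76.00° W.

78.00° W, 76.00° W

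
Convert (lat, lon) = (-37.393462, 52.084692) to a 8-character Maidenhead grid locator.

LF62bo05

Shift to the Maidenhead origin (180°W, 90°S): lon 232.08469, lat 52.60654.
Field: lon ⌊232.08469/20⌋ = 11 → L; lat ⌊52.60654/10⌋ = 5 → F.
Square: lon ⌊12.08469/2⌋ = 6; lat ⌊2.60654/1⌋ = 2.
Subsquare: lon ⌊0.08469/0.0833333⌋ = 1 → b; lat ⌊0.60654/0.0416667⌋ = 14 → o.
Extended square: lon ⌊0.00136/0.00833333⌋ = 0; lat ⌊0.02320/0.00416667⌋ = 5.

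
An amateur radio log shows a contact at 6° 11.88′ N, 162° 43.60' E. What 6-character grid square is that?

Shift to the Maidenhead origin (180°W, 90°S): lon 342.7267, lat 96.1980.
Field (20°×10°, letters A–R): lon ⌊342.7267/20⌋ = 17 → R; lat ⌊96.1980/10⌋ = 9 → J.
Square (2°×1°, digits 0–9): lon ⌊2.7267/2⌋ = 1; lat ⌊6.1980/1⌋ = 6.
Subsquare (5′×2.5′, letters a–x): lon ⌊0.7267/0.0833333⌋ = 8 → i; lat ⌊0.1980/0.0416667⌋ = 4 → e.

RJ16ie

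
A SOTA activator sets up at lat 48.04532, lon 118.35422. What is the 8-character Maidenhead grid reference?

Shift to the Maidenhead origin (180°W, 90°S): lon 298.35422, lat 138.04532.
Field: lon ⌊298.35422/20⌋ = 14 → O; lat ⌊138.04532/10⌋ = 13 → N.
Square: lon ⌊18.35422/2⌋ = 9; lat ⌊8.04532/1⌋ = 8.
Subsquare: lon ⌊0.35422/0.0833333⌋ = 4 → e; lat ⌊0.04532/0.0416667⌋ = 1 → b.
Extended square: lon ⌊0.02089/0.00833333⌋ = 2; lat ⌊0.00365/0.00416667⌋ = 0.

ON98eb20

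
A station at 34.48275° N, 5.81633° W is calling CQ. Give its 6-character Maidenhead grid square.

IM74cl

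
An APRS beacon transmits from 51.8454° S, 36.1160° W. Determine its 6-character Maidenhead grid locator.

HD18wd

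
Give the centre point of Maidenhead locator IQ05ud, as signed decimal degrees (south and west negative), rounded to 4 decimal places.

Field I=8, Q=16: +8·20° lon, +16·10° lat → SW at lon -20°, lat 70°.
Square 0, 5: +0·2° lon, +5·1° lat → SW at lon -20°, lat 75°.
Subsquare u=20, d=3: +20·0.0833333° lon, +3·0.0416667° lat → SW at lon -18.3333°, lat 75.125°.
Cell spans 0.0833333° lon × 0.0416667° lat. Centre is SW corner plus half of each.
latitude 75.1458, longitude -18.2917.

75.1458, -18.2917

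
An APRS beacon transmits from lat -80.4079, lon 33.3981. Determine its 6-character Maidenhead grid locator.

KA69qo

Add 180° to longitude and 90° to latitude: 213.3981, 9.5921.
Field: 213.3981/20 → 10 → K, 9.5921/10 → 0 → A; chars KA.
Square: 13.3981/2 → 6, 9.5921/1 → 9; chars 69.
Subsquare: 1.3981/0.0833333 → 16 → q, 0.5921/0.0416667 → 14 → o; chars qo.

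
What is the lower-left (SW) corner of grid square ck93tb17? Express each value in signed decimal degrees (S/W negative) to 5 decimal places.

13.07083, -120.40833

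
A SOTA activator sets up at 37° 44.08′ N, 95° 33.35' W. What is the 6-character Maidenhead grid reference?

EM27fr

Add 180° to longitude and 90° to latitude: 84.4442, 127.7347.
Field (20°×10°, letters A–R): lon ⌊84.4442/20⌋ = 4 → E; lat ⌊127.7347/10⌋ = 12 → M.
Square (2°×1°, digits 0–9): lon ⌊4.4442/2⌋ = 2; lat ⌊7.7347/1⌋ = 7.
Subsquare (5′×2.5′, letters a–x): lon ⌊0.4442/0.0833333⌋ = 5 → f; lat ⌊0.7347/0.0416667⌋ = 17 → r.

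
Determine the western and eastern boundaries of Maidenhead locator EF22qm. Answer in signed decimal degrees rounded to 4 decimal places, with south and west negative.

Field E=4, F=5: +4·20° lon, +5·10° lat → SW at lon -100°, lat -40°.
Square 2, 2: +2·2° lon, +2·1° lat → SW at lon -96°, lat -38°.
Subsquare q=16, m=12: +16·0.0833333° lon, +12·0.0416667° lat → SW at lon -94.6667°, lat -37.5°.
Cell spans 0.0833333° lon × 0.0416667° lat.
west -94.6667, east -94.5833.

-94.6667, -94.5833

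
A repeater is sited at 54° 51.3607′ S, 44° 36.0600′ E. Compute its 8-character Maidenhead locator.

LD25hd24

Add 180° to longitude and 90° to latitude: 224.60100, 35.14399.
Field: lon ⌊224.60100/20⌋ = 11 → L; lat ⌊35.14399/10⌋ = 3 → D.
Square: lon ⌊4.60100/2⌋ = 2; lat ⌊5.14399/1⌋ = 5.
Subsquare: lon ⌊0.60100/0.0833333⌋ = 7 → h; lat ⌊0.14399/0.0416667⌋ = 3 → d.
Extended square: lon ⌊0.01767/0.00833333⌋ = 2; lat ⌊0.01899/0.00416667⌋ = 4.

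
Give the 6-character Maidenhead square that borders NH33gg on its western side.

NH33fg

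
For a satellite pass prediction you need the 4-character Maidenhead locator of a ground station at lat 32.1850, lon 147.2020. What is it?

QM32

Shift to the Maidenhead origin (180°W, 90°S): lon 327.20, lat 122.19.
Field (20°×10°, letters A–R): 327.20/20 → 16 → Q, 122.19/10 → 12 → M; chars QM.
Square (2°×1°, digits 0–9): 7.20/2 → 3, 2.19/1 → 2; chars 32.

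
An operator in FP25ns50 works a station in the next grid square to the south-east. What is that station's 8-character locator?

FP25nr69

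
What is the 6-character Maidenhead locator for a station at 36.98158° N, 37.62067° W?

HM16ex

Shift to the Maidenhead origin (180°W, 90°S): lon 142.3793, lat 126.9816.
Field: 142.3793/20 → 7 → H, 126.9816/10 → 12 → M; chars HM.
Square: 2.3793/2 → 1, 6.9816/1 → 6; chars 16.
Subsquare: 0.3793/0.0833333 → 4 → e, 0.9816/0.0416667 → 23 → x; chars ex.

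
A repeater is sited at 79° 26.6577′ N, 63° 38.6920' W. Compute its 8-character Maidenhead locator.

FQ89ek26

Offset from 180°W / 90°S: lon 116.35513°, lat 169.44430°.
Field: lon ⌊116.35513/20⌋ = 5 → F; lat ⌊169.44430/10⌋ = 16 → Q.
Square: lon ⌊16.35513/2⌋ = 8; lat ⌊9.44430/1⌋ = 9.
Subsquare: lon ⌊0.35513/0.0833333⌋ = 4 → e; lat ⌊0.44430/0.0416667⌋ = 10 → k.
Extended square: lon ⌊0.02180/0.00833333⌋ = 2; lat ⌊0.02763/0.00416667⌋ = 6.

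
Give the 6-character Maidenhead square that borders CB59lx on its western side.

CB59kx

Longitude subsquare l = 11; −1 → 10 = k.
The latitude characters are unchanged.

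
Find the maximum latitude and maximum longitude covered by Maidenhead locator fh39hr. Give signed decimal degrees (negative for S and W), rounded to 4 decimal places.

Field F=5, H=7: +5·20° lon, +7·10° lat → SW at lon -80°, lat -20°.
Square 3, 9: +3·2° lon, +9·1° lat → SW at lon -74°, lat -11°.
Subsquare h=7, r=17: +7·0.0833333° lon, +17·0.0416667° lat → SW at lon -73.4167°, lat -10.2917°.
Cell spans 0.0833333° lon × 0.0416667° lat. NE corner is SW corner plus one full cell.
latitude -10.2500, longitude -73.3333.

-10.2500, -73.3333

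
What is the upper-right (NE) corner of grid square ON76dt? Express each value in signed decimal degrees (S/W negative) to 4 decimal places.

Field O=14, N=13: +14·20° lon, +13·10° lat → SW at lon 100°, lat 40°.
Square 7, 6: +7·2° lon, +6·1° lat → SW at lon 114°, lat 46°.
Subsquare d=3, t=19: +3·0.0833333° lon, +19·0.0416667° lat → SW at lon 114.25°, lat 46.7917°.
Cell spans 0.0833333° lon × 0.0416667° lat. NE corner is SW corner plus one full cell.
latitude 46.8333, longitude 114.3333.

46.8333, 114.3333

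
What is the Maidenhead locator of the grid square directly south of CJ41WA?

CJ40wx

Latitude subsquare a = 0; −1 → -1, wraps to 23 = x, carry into square.
Latitude square 1; −1 → 0.
The longitude characters are unchanged.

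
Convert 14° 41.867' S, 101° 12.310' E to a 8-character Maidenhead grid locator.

OH05oh42

Offset from 180°W / 90°S: lon 281.20517°, lat 75.30222°.
Field: 281.20517/20 → 14 → O, 75.30222/10 → 7 → H; chars OH.
Square: 1.20517/2 → 0, 5.30222/1 → 5; chars 05.
Subsquare: 1.20517/0.0833333 → 14 → o, 0.30222/0.0416667 → 7 → h; chars oh.
Extended square: 0.03850/0.00833333 → 4, 0.01055/0.00416667 → 2; chars 42.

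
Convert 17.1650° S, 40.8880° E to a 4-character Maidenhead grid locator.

LH02

Add 180° to longitude and 90° to latitude: 220.89, 72.84.
Field: lon ⌊220.89/20⌋ = 11 → L; lat ⌊72.84/10⌋ = 7 → H.
Square: lon ⌊0.89/2⌋ = 0; lat ⌊2.84/1⌋ = 2.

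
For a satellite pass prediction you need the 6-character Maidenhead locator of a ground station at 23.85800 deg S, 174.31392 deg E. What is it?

RG76dd

Add 180° to longitude and 90° to latitude: 354.3139, 66.1420.
Field: lon ⌊354.3139/20⌋ = 17 → R; lat ⌊66.1420/10⌋ = 6 → G.
Square: lon ⌊14.3139/2⌋ = 7; lat ⌊6.1420/1⌋ = 6.
Subsquare: lon ⌊0.3139/0.0833333⌋ = 3 → d; lat ⌊0.1420/0.0416667⌋ = 3 → d.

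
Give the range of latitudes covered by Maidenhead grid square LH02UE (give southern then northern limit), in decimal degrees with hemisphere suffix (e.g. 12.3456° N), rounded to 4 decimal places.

17.8333° S, 17.7917° S

Field L=11, H=7: +11·20° lon, +7·10° lat → SW at lon 40°, lat -20°.
Square 0, 2: +0·2° lon, +2·1° lat → SW at lon 40°, lat -18°.
Subsquare u=20, e=4: +20·0.0833333° lon, +4·0.0416667° lat → SW at lon 41.6667°, lat -17.8333°.
Cell spans 0.0833333° lon × 0.0416667° lat.
south 17.8333° S, north 17.7917° S.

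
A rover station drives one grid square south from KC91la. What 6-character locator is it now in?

KC90lx

Latitude subsquare a = 0; −1 → -1, wraps to 23 = x, carry into square.
Latitude square 1; −1 → 0.
The longitude characters are unchanged.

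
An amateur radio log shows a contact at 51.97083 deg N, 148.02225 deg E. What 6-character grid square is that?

QO41ax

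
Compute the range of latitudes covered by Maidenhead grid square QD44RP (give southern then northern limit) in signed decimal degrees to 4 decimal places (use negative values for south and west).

-55.3750, -55.3333

Field Q=16, D=3: +16·20° lon, +3·10° lat → SW at lon 140°, lat -60°.
Square 4, 4: +4·2° lon, +4·1° lat → SW at lon 148°, lat -56°.
Subsquare r=17, p=15: +17·0.0833333° lon, +15·0.0416667° lat → SW at lon 149.417°, lat -55.375°.
Cell spans 0.0833333° lon × 0.0416667° lat.
south -55.3750, north -55.3333.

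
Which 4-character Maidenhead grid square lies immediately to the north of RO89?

RP80

Latitude square 9; +1 → 10, wraps to 0, carry into field.
Latitude field O = 14; +1 → 15 = P.
The longitude characters are unchanged.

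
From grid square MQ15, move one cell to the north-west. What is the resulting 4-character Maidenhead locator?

Longitude square 1; −1 → 0.
Latitude square 5; +1 → 6.

MQ06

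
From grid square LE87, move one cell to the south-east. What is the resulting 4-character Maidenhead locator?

Longitude square 8; +1 → 9.
Latitude square 7; −1 → 6.

LE96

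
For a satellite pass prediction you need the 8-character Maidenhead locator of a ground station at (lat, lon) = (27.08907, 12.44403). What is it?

JL67fc31

Offset from 180°W / 90°S: lon 192.44403°, lat 117.08907°.
Field: 192.44403/20 → 9 → J, 117.08907/10 → 11 → L; chars JL.
Square: 12.44403/2 → 6, 7.08907/1 → 7; chars 67.
Subsquare: 0.44403/0.0833333 → 5 → f, 0.08907/0.0416667 → 2 → c; chars fc.
Extended square: 0.02736/0.00833333 → 3, 0.00574/0.00416667 → 1; chars 31.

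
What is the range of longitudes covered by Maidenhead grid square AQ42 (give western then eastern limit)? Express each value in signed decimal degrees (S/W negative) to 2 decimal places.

Field A=0, Q=16: +0·20° lon, +16·10° lat → SW at lon -180°, lat 70°.
Square 4, 2: +4·2° lon, +2·1° lat → SW at lon -172°, lat 72°.
Cell spans 2° lon × 1° lat.
west -172.00, east -170.00.

-172.00, -170.00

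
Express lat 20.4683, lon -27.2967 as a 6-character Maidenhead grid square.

HL60il

Add 180° to longitude and 90° to latitude: 152.7033, 110.4683.
Field: 152.7033/20 → 7 → H, 110.4683/10 → 11 → L; chars HL.
Square: 12.7033/2 → 6, 0.4683/1 → 0; chars 60.
Subsquare: 0.7033/0.0833333 → 8 → i, 0.4683/0.0416667 → 11 → l; chars il.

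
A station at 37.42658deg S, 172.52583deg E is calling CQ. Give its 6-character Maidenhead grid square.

RF62gn

Shift to the Maidenhead origin (180°W, 90°S): lon 352.5258, lat 52.5734.
Field: 352.5258/20 → 17 → R, 52.5734/10 → 5 → F; chars RF.
Square: 12.5258/2 → 6, 2.5734/1 → 2; chars 62.
Subsquare: 0.5258/0.0833333 → 6 → g, 0.5734/0.0416667 → 13 → n; chars gn.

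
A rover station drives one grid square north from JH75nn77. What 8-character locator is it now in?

Latitude extended square 7; +1 → 8.
The longitude characters are unchanged.

JH75nn78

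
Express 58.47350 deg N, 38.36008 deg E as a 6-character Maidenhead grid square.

KO98el

Offset from 180°W / 90°S: lon 218.3601°, lat 148.4735°.
Field (20°×10°, letters A–R): 218.3601/20 → 10 → K, 148.4735/10 → 14 → O; chars KO.
Square (2°×1°, digits 0–9): 18.3601/2 → 9, 8.4735/1 → 8; chars 98.
Subsquare (5′×2.5′, letters a–x): 0.3601/0.0833333 → 4 → e, 0.4735/0.0416667 → 11 → l; chars el.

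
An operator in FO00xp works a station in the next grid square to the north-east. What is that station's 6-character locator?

FO10aq

Longitude subsquare x = 23; +1 → 24, wraps to 0 = a, carry into square.
Longitude square 0; +1 → 1.
Latitude subsquare p = 15; +1 → 16 = q.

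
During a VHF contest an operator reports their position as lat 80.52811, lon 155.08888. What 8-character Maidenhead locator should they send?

Shift to the Maidenhead origin (180°W, 90°S): lon 335.08888, lat 170.52811.
Field (20°×10°, letters A–R): 335.08888/20 → 16 → Q, 170.52811/10 → 17 → R; chars QR.
Square (2°×1°, digits 0–9): 15.08888/2 → 7, 0.52811/1 → 0; chars 70.
Subsquare (5′×2.5′, letters a–x): 1.08888/0.0833333 → 13 → n, 0.52811/0.0416667 → 12 → m; chars nm.
Extended square (30″×15″, digits 0–9): 0.00555/0.00833333 → 0, 0.02811/0.00416667 → 6; chars 06.

QR70nm06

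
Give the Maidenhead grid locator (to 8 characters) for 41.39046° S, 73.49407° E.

ME68ro96

Add 180° to longitude and 90° to latitude: 253.49407, 48.60954.
Field (20°×10°, letters A–R): 253.49407/20 → 12 → M, 48.60954/10 → 4 → E; chars ME.
Square (2°×1°, digits 0–9): 13.49407/2 → 6, 8.60954/1 → 8; chars 68.
Subsquare (5′×2.5′, letters a–x): 1.49407/0.0833333 → 17 → r, 0.60954/0.0416667 → 14 → o; chars ro.
Extended square (30″×15″, digits 0–9): 0.07740/0.00833333 → 9, 0.02621/0.00416667 → 6; chars 96.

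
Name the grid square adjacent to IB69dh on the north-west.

IB69ci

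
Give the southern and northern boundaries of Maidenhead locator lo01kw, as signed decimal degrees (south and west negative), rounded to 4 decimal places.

Field L=11, O=14: +11·20° lon, +14·10° lat → SW at lon 40°, lat 50°.
Square 0, 1: +0·2° lon, +1·1° lat → SW at lon 40°, lat 51°.
Subsquare k=10, w=22: +10·0.0833333° lon, +22·0.0416667° lat → SW at lon 40.8333°, lat 51.9167°.
Cell spans 0.0833333° lon × 0.0416667° lat.
south 51.9167, north 51.9583.

51.9167, 51.9583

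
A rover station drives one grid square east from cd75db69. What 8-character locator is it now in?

Longitude extended square 6; +1 → 7.
The latitude characters are unchanged.

CD75db79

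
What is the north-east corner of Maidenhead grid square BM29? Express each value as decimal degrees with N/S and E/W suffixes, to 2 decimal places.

Field B=1, M=12: +1·20° lon, +12·10° lat → SW at lon -160°, lat 30°.
Square 2, 9: +2·2° lon, +9·1° lat → SW at lon -156°, lat 39°.
Cell spans 2° lon × 1° lat. NE corner is SW corner plus one full cell.
latitude 40.00° N, longitude 154.00° W.

40.00° N, 154.00° W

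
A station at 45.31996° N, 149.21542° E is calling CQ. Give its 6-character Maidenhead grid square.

Shift to the Maidenhead origin (180°W, 90°S): lon 329.2154, lat 135.3200.
Field: lon ⌊329.2154/20⌋ = 16 → Q; lat ⌊135.3200/10⌋ = 13 → N.
Square: lon ⌊9.2154/2⌋ = 4; lat ⌊5.3200/1⌋ = 5.
Subsquare: lon ⌊1.2154/0.0833333⌋ = 14 → o; lat ⌊0.3200/0.0416667⌋ = 7 → h.

QN45oh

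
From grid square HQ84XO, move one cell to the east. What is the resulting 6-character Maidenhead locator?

Longitude subsquare x = 23; +1 → 24, wraps to 0 = a, carry into square.
Longitude square 8; +1 → 9.
The latitude characters are unchanged.

HQ94ao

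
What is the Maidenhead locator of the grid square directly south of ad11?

AD10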